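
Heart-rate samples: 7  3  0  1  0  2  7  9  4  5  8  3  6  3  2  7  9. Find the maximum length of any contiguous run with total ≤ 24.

→ 7: sum 7, len 1
→ 3: sum 10, len 2
→ 0: sum 10, len 3
→ 1: sum 11, len 4
→ 0: sum 11, len 5
→ 2: sum 13, len 6
→ 7: sum 20, len 7
→ 9 (dropped 7): sum 22, len 7
→ 4 (dropped 3): sum 23, len 7
→ 5 (dropped 0, 1, 0, 2, 7): sum 18, len 3
→ 8 (dropped 9): sum 17, len 3
→ 3: sum 20, len 4
→ 6 (dropped 4): sum 22, len 4
→ 3 (dropped 5): sum 20, len 4
→ 2: sum 22, len 5
→ 7 (dropped 8): sum 21, len 5
→ 9 (dropped 3, 6): sum 21, len 4
Longest length seen: 7.

7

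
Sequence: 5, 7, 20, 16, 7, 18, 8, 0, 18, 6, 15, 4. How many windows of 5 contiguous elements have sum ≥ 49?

6

(5, 7, 20, 16, 7) → sum 55  ≥ 49 ✓
(7, 20, 16, 7, 18) → sum 68  ≥ 49 ✓
(20, 16, 7, 18, 8) → sum 69  ≥ 49 ✓
(16, 7, 18, 8, 0) → sum 49  ≥ 49 ✓
(7, 18, 8, 0, 18) → sum 51  ≥ 49 ✓
(18, 8, 0, 18, 6) → sum 50  ≥ 49 ✓
(8, 0, 18, 6, 15) → sum 47
(0, 18, 6, 15, 4) → sum 43
6 windows satisfy the condition.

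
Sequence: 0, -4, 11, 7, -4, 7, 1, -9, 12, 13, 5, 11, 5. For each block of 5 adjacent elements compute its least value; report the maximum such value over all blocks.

(0, -4, 11, 7, -4) → min -4
(-4, 11, 7, -4, 7) → min -4
(11, 7, -4, 7, 1) → min -4
(7, -4, 7, 1, -9) → min -9
(-4, 7, 1, -9, 12) → min -9
(7, 1, -9, 12, 13) → min -9
(1, -9, 12, 13, 5) → min -9
(-9, 12, 13, 5, 11) → min -9
(12, 13, 5, 11, 5) → min 5
Maximum of these is 5.

5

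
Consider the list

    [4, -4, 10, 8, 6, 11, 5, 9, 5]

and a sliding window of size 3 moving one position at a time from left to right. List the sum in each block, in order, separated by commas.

[4, -4, 10] → sum 10
[-4, 10, 8] → sum 14
[10, 8, 6] → sum 24
[8, 6, 11] → sum 25
[6, 11, 5] → sum 22
[11, 5, 9] → sum 25
[5, 9, 5] → sum 19

10, 14, 24, 25, 22, 25, 19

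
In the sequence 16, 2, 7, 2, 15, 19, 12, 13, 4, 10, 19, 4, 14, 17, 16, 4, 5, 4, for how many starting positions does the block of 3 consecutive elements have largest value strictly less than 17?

7

16 2 7 → max 16  < 17 ✓
2 7 2 → max 7  < 17 ✓
7 2 15 → max 15  < 17 ✓
2 15 19 → max 19
15 19 12 → max 19
19 12 13 → max 19
12 13 4 → max 13  < 17 ✓
13 4 10 → max 13  < 17 ✓
4 10 19 → max 19
10 19 4 → max 19
19 4 14 → max 19
4 14 17 → max 17
14 17 16 → max 17
17 16 4 → max 17
16 4 5 → max 16  < 17 ✓
4 5 4 → max 5  < 17 ✓
7 windows satisfy the condition.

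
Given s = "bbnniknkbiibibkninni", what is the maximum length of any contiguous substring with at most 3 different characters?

add b: window [b] (1 distinct), len 1
add b: window [b, b] (1 distinct), len 2
add n: window [b, b, n] (2 distinct), len 3
add n: window [b, b, n, n] (2 distinct), len 4
add i: window [b, b, n, n, i] (3 distinct), len 5
add k: window [n, n, i, k] (3 distinct), len 4
add n: window [n, n, i, k, n] (3 distinct), len 5
add k: window [n, n, i, k, n, k] (3 distinct), len 6
add b: window [k, n, k, b] (3 distinct), len 4
add i: window [k, b, i] (3 distinct), len 3
add i: window [k, b, i, i] (3 distinct), len 4
add b: window [k, b, i, i, b] (3 distinct), len 5
add i: window [k, b, i, i, b, i] (3 distinct), len 6
add b: window [k, b, i, i, b, i, b] (3 distinct), len 7
add k: window [k, b, i, i, b, i, b, k] (3 distinct), len 8
add n: window [b, k, n] (3 distinct), len 3
add i: window [k, n, i] (3 distinct), len 3
add n: window [k, n, i, n] (3 distinct), len 4
add n: window [k, n, i, n, n] (3 distinct), len 5
add i: window [k, n, i, n, n, i] (3 distinct), len 6
Longest length with ≤3 distinct: 8.

8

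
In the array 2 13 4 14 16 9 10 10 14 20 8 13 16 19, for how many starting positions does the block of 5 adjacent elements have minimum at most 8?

7

[2, 13, 4, 14, 16] → min 2  ≤ 8 ✓
[13, 4, 14, 16, 9] → min 4  ≤ 8 ✓
[4, 14, 16, 9, 10] → min 4  ≤ 8 ✓
[14, 16, 9, 10, 10] → min 9
[16, 9, 10, 10, 14] → min 9
[9, 10, 10, 14, 20] → min 9
[10, 10, 14, 20, 8] → min 8  ≤ 8 ✓
[10, 14, 20, 8, 13] → min 8  ≤ 8 ✓
[14, 20, 8, 13, 16] → min 8  ≤ 8 ✓
[20, 8, 13, 16, 19] → min 8  ≤ 8 ✓
7 windows satisfy the condition.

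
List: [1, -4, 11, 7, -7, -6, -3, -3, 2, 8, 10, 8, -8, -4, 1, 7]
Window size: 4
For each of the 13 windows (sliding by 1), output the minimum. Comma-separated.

Sliding a size-4 window across the 16 values:
1 -4 11 7 → min -4
-4 11 7 -7 → min -7
11 7 -7 -6 → min -7
7 -7 -6 -3 → min -7
-7 -6 -3 -3 → min -7
-6 -3 -3 2 → min -6
-3 -3 2 8 → min -3
-3 2 8 10 → min -3
2 8 10 8 → min 2
8 10 8 -8 → min -8
10 8 -8 -4 → min -8
8 -8 -4 1 → min -8
-8 -4 1 7 → min -8

-4, -7, -7, -7, -7, -6, -3, -3, 2, -8, -8, -8, -8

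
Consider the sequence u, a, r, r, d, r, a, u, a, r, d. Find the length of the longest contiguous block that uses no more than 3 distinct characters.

6

Extend right; when distinct count exceeds 3, shrink from the left:
[u] 1 distinct, len 1
[u, a] 2 distinct, len 2
[u, a, r] 3 distinct, len 3
[u, a, r, r] 3 distinct, len 4
[a, r, r, d] 3 distinct, len 4
[a, r, r, d, r] 3 distinct, len 5
[a, r, r, d, r, a] 3 distinct, len 6
[r, a, u] 3 distinct, len 3
[r, a, u, a] 3 distinct, len 4
[r, a, u, a, r] 3 distinct, len 5
[a, r, d] 3 distinct, len 3
Longest length with ≤3 distinct: 6.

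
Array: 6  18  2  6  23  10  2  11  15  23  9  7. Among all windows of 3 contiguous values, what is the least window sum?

23

6 18 2 → sum 26
18 2 6 → sum 26
2 6 23 → sum 31
6 23 10 → sum 39
23 10 2 → sum 35
10 2 11 → sum 23
2 11 15 → sum 28
11 15 23 → sum 49
15 23 9 → sum 47
23 9 7 → sum 39
Least of these is 23.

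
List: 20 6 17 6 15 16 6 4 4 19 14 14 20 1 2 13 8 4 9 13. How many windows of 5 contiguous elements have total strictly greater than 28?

15

[20, 6, 17, 6, 15] → sum 64  > 28 ✓
[6, 17, 6, 15, 16] → sum 60  > 28 ✓
[17, 6, 15, 16, 6] → sum 60  > 28 ✓
[6, 15, 16, 6, 4] → sum 47  > 28 ✓
[15, 16, 6, 4, 4] → sum 45  > 28 ✓
[16, 6, 4, 4, 19] → sum 49  > 28 ✓
[6, 4, 4, 19, 14] → sum 47  > 28 ✓
[4, 4, 19, 14, 14] → sum 55  > 28 ✓
[4, 19, 14, 14, 20] → sum 71  > 28 ✓
[19, 14, 14, 20, 1] → sum 68  > 28 ✓
[14, 14, 20, 1, 2] → sum 51  > 28 ✓
[14, 20, 1, 2, 13] → sum 50  > 28 ✓
[20, 1, 2, 13, 8] → sum 44  > 28 ✓
[1, 2, 13, 8, 4] → sum 28
[2, 13, 8, 4, 9] → sum 36  > 28 ✓
[13, 8, 4, 9, 13] → sum 47  > 28 ✓
15 windows satisfy the condition.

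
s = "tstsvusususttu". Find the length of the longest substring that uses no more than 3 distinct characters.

add t: window [t] (1 distinct), len 1
add s: window [t, s] (2 distinct), len 2
add t: window [t, s, t] (2 distinct), len 3
add s: window [t, s, t, s] (2 distinct), len 4
add v: window [t, s, t, s, v] (3 distinct), len 5
add u: window [s, v, u] (3 distinct), len 3
add s: window [s, v, u, s] (3 distinct), len 4
add u: window [s, v, u, s, u] (3 distinct), len 5
add s: window [s, v, u, s, u, s] (3 distinct), len 6
add u: window [s, v, u, s, u, s, u] (3 distinct), len 7
add s: window [s, v, u, s, u, s, u, s] (3 distinct), len 8
add t: window [u, s, u, s, u, s, t] (3 distinct), len 7
add t: window [u, s, u, s, u, s, t, t] (3 distinct), len 8
add u: window [u, s, u, s, u, s, t, t, u] (3 distinct), len 9
Longest length with ≤3 distinct: 9.

9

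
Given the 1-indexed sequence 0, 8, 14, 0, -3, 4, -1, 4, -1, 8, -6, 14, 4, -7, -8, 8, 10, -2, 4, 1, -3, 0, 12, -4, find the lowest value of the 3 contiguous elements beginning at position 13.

-8

Elements at indices 13..15: 4, -7, -8
min(4, -7, -8) = -8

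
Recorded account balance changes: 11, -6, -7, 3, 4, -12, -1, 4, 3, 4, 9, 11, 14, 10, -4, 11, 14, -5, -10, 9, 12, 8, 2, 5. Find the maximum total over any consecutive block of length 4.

44

11 -6 -7 3 → sum 1
-6 -7 3 4 → sum -6
-7 3 4 -12 → sum -12
3 4 -12 -1 → sum -6
4 -12 -1 4 → sum -5
-12 -1 4 3 → sum -6
-1 4 3 4 → sum 10
4 3 4 9 → sum 20
3 4 9 11 → sum 27
4 9 11 14 → sum 38
9 11 14 10 → sum 44
11 14 10 -4 → sum 31
14 10 -4 11 → sum 31
10 -4 11 14 → sum 31
-4 11 14 -5 → sum 16
11 14 -5 -10 → sum 10
14 -5 -10 9 → sum 8
-5 -10 9 12 → sum 6
-10 9 12 8 → sum 19
9 12 8 2 → sum 31
12 8 2 5 → sum 27
Maximum of these is 44.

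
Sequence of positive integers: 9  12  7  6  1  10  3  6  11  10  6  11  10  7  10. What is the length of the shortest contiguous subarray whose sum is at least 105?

14

Extend right; whenever the sum reaches 105, record the length and shrink from the left:
add 9: running sum 9 < 105
add 12: running sum 21 < 105
add 7: running sum 28 < 105
add 6: running sum 34 < 105
add 1: running sum 35 < 105
add 10: running sum 45 < 105
add 3: running sum 48 < 105
add 6: running sum 54 < 105
add 11: running sum 65 < 105
add 10: running sum 75 < 105
add 6: running sum 81 < 105
add 11: running sum 92 < 105
add 10: running sum 102 < 105
end 13: [9, 12, 7, 6, 1, 10, 3, 6, 11, 10, 6, 11, 10, 7] sum 109, len 14
end 14: [12, 7, 6, 1, 10, 3, 6, 11, 10, 6, 11, 10, 7, 10] sum 110, len 14
Shortest qualifying length: 14.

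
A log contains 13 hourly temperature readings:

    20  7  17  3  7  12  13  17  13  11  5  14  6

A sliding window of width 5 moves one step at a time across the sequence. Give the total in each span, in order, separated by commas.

54, 46, 52, 52, 62, 66, 59, 60, 49

Sliding a size-5 window across the 13 values:
(20, 7, 17, 3, 7) → sum 54
(7, 17, 3, 7, 12) → sum 46
(17, 3, 7, 12, 13) → sum 52
(3, 7, 12, 13, 17) → sum 52
(7, 12, 13, 17, 13) → sum 62
(12, 13, 17, 13, 11) → sum 66
(13, 17, 13, 11, 5) → sum 59
(17, 13, 11, 5, 14) → sum 60
(13, 11, 5, 14, 6) → sum 49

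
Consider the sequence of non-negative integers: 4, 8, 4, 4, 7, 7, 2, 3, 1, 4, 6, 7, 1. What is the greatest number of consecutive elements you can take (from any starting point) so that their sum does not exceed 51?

[4] sum 4 len 1
[4, 8] sum 12 len 2
[4, 8, 4] sum 16 len 3
[4, 8, 4, 4] sum 20 len 4
[4, 8, 4, 4, 7] sum 27 len 5
[4, 8, 4, 4, 7, 7] sum 34 len 6
[4, 8, 4, 4, 7, 7, 2] sum 36 len 7
[4, 8, 4, 4, 7, 7, 2, 3] sum 39 len 8
[4, 8, 4, 4, 7, 7, 2, 3, 1] sum 40 len 9
[4, 8, 4, 4, 7, 7, 2, 3, 1, 4] sum 44 len 10
[4, 8, 4, 4, 7, 7, 2, 3, 1, 4, 6] sum 50 len 11
[4, 4, 7, 7, 2, 3, 1, 4, 6, 7] sum 45 len 10
[4, 4, 7, 7, 2, 3, 1, 4, 6, 7, 1] sum 46 len 11
Longest length seen: 11.

11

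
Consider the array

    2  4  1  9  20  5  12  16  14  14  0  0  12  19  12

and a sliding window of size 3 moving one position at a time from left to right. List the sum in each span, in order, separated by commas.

7, 14, 30, 34, 37, 33, 42, 44, 28, 14, 12, 31, 43

(2, 4, 1) → sum 7
(4, 1, 9) → sum 14
(1, 9, 20) → sum 30
(9, 20, 5) → sum 34
(20, 5, 12) → sum 37
(5, 12, 16) → sum 33
(12, 16, 14) → sum 42
(16, 14, 14) → sum 44
(14, 14, 0) → sum 28
(14, 0, 0) → sum 14
(0, 0, 12) → sum 12
(0, 12, 19) → sum 31
(12, 19, 12) → sum 43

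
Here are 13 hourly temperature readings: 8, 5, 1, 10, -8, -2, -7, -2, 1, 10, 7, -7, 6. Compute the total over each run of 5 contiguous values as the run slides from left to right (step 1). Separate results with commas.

8 5 1 10 -8 → sum 16
5 1 10 -8 -2 → sum 6
1 10 -8 -2 -7 → sum -6
10 -8 -2 -7 -2 → sum -9
-8 -2 -7 -2 1 → sum -18
-2 -7 -2 1 10 → sum 0
-7 -2 1 10 7 → sum 9
-2 1 10 7 -7 → sum 9
1 10 7 -7 6 → sum 17

16, 6, -6, -9, -18, 0, 9, 9, 17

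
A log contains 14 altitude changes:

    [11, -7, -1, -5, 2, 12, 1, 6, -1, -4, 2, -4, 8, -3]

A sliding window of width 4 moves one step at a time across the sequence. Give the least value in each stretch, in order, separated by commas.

Sliding a size-4 window across the 14 values:
[11, -7, -1, -5] → min -7
[-7, -1, -5, 2] → min -7
[-1, -5, 2, 12] → min -5
[-5, 2, 12, 1] → min -5
[2, 12, 1, 6] → min 1
[12, 1, 6, -1] → min -1
[1, 6, -1, -4] → min -4
[6, -1, -4, 2] → min -4
[-1, -4, 2, -4] → min -4
[-4, 2, -4, 8] → min -4
[2, -4, 8, -3] → min -4

-7, -7, -5, -5, 1, -1, -4, -4, -4, -4, -4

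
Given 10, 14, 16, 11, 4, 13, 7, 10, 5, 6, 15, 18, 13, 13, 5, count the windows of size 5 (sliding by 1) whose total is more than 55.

4

[10, 14, 16, 11, 4] → sum 55
[14, 16, 11, 4, 13] → sum 58  > 55 ✓
[16, 11, 4, 13, 7] → sum 51
[11, 4, 13, 7, 10] → sum 45
[4, 13, 7, 10, 5] → sum 39
[13, 7, 10, 5, 6] → sum 41
[7, 10, 5, 6, 15] → sum 43
[10, 5, 6, 15, 18] → sum 54
[5, 6, 15, 18, 13] → sum 57  > 55 ✓
[6, 15, 18, 13, 13] → sum 65  > 55 ✓
[15, 18, 13, 13, 5] → sum 64  > 55 ✓
4 windows satisfy the condition.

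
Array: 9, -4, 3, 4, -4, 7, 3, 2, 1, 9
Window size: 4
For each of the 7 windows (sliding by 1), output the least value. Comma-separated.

Sliding a size-4 window across the 10 values:
(9, -4, 3, 4) → min -4
(-4, 3, 4, -4) → min -4
(3, 4, -4, 7) → min -4
(4, -4, 7, 3) → min -4
(-4, 7, 3, 2) → min -4
(7, 3, 2, 1) → min 1
(3, 2, 1, 9) → min 1

-4, -4, -4, -4, -4, 1, 1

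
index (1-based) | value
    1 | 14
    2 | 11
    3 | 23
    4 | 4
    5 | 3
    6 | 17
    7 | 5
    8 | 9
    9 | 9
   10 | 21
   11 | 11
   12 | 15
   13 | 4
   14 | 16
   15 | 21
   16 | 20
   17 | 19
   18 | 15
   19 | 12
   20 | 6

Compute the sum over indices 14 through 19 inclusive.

103

Elements at indices 14..19: 16, 21, 20, 19, 15, 12
sum(16, 21, 20, 19, 15, 12) = 103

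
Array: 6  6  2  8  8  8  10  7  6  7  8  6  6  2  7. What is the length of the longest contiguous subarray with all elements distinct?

4

add 6: [6] len 1
add 6 (repeat 6, move left end past it): [6] len 1
add 2: [6, 2] len 2
add 8: [6, 2, 8] len 3
add 8 (repeat 8, move left end past it): [8] len 1
add 8 (repeat 8, move left end past it): [8] len 1
add 10: [8, 10] len 2
add 7: [8, 10, 7] len 3
add 6: [8, 10, 7, 6] len 4
add 7 (repeat 7, move left end past it): [6, 7] len 2
add 8: [6, 7, 8] len 3
add 6 (repeat 6, move left end past it): [7, 8, 6] len 3
add 6 (repeat 6, move left end past it): [6] len 1
add 2: [6, 2] len 2
add 7: [6, 2, 7] len 3
Longest all-distinct length: 4.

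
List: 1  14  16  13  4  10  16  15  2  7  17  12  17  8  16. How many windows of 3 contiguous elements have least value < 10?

10

1 14 16 → min 1  < 10 ✓
14 16 13 → min 13
16 13 4 → min 4  < 10 ✓
13 4 10 → min 4  < 10 ✓
4 10 16 → min 4  < 10 ✓
10 16 15 → min 10
16 15 2 → min 2  < 10 ✓
15 2 7 → min 2  < 10 ✓
2 7 17 → min 2  < 10 ✓
7 17 12 → min 7  < 10 ✓
17 12 17 → min 12
12 17 8 → min 8  < 10 ✓
17 8 16 → min 8  < 10 ✓
10 windows satisfy the condition.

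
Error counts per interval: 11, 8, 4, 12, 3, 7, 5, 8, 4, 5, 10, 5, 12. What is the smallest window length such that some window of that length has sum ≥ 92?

add 11: running sum 11 < 92
add 8: running sum 19 < 92
add 4: running sum 23 < 92
add 12: running sum 35 < 92
add 3: running sum 38 < 92
add 7: running sum 45 < 92
add 5: running sum 50 < 92
add 8: running sum 58 < 92
add 4: running sum 62 < 92
add 5: running sum 67 < 92
add 10: running sum 77 < 92
add 5: running sum 82 < 92
add 12: shortest ending here [11, 8, 4, 12, 3, 7, 5, 8, 4, 5, 10, 5, 12] sum 94, len 13
Shortest qualifying length: 13.

13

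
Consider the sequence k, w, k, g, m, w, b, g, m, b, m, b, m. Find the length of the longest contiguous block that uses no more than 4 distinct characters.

10

add k: window [k] (1 distinct), len 1
add w: window [k, w] (2 distinct), len 2
add k: window [k, w, k] (2 distinct), len 3
add g: window [k, w, k, g] (3 distinct), len 4
add m: window [k, w, k, g, m] (4 distinct), len 5
add w: window [k, w, k, g, m, w] (4 distinct), len 6
add b: window [g, m, w, b] (4 distinct), len 4
add g: window [g, m, w, b, g] (4 distinct), len 5
add m: window [g, m, w, b, g, m] (4 distinct), len 6
add b: window [g, m, w, b, g, m, b] (4 distinct), len 7
add m: window [g, m, w, b, g, m, b, m] (4 distinct), len 8
add b: window [g, m, w, b, g, m, b, m, b] (4 distinct), len 9
add m: window [g, m, w, b, g, m, b, m, b, m] (4 distinct), len 10
Longest length with ≤4 distinct: 10.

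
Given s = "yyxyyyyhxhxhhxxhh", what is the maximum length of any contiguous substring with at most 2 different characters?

10

Extend right; when distinct count exceeds 2, shrink from the left:
[y] 1 distinct, len 1
[y, y] 1 distinct, len 2
[y, y, x] 2 distinct, len 3
[y, y, x, y] 2 distinct, len 4
[y, y, x, y, y] 2 distinct, len 5
[y, y, x, y, y, y] 2 distinct, len 6
[y, y, x, y, y, y, y] 2 distinct, len 7
[y, y, y, y, h] 2 distinct, len 5
[h, x] 2 distinct, len 2
[h, x, h] 2 distinct, len 3
[h, x, h, x] 2 distinct, len 4
[h, x, h, x, h] 2 distinct, len 5
[h, x, h, x, h, h] 2 distinct, len 6
[h, x, h, x, h, h, x] 2 distinct, len 7
[h, x, h, x, h, h, x, x] 2 distinct, len 8
[h, x, h, x, h, h, x, x, h] 2 distinct, len 9
[h, x, h, x, h, h, x, x, h, h] 2 distinct, len 10
Longest length with ≤2 distinct: 10.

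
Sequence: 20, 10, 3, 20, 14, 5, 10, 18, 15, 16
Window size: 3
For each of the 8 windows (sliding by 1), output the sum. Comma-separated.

33, 33, 37, 39, 29, 33, 43, 49

Sliding a size-3 window across the 10 values:
20 10 3 → sum 33
10 3 20 → sum 33
3 20 14 → sum 37
20 14 5 → sum 39
14 5 10 → sum 29
5 10 18 → sum 33
10 18 15 → sum 43
18 15 16 → sum 49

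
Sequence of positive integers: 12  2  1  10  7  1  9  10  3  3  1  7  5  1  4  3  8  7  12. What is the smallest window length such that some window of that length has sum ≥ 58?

10

Extend right; whenever the sum reaches 58, record the length and shrink from the left:
add 12: running sum 12 < 58
add 2: running sum 14 < 58
add 1: running sum 15 < 58
add 10: running sum 25 < 58
add 7: running sum 32 < 58
add 1: running sum 33 < 58
add 9: running sum 42 < 58
add 10: running sum 52 < 58
add 3: running sum 55 < 58
add 3: shortest ending here [12, 2, 1, 10, 7, 1, 9, 10, 3, 3] sum 58, len 10
add 1: shortest ending here [12, 2, 1, 10, 7, 1, 9, 10, 3, 3, 1] sum 59, len 11
add 7: shortest ending here [12, 2, 1, 10, 7, 1, 9, 10, 3, 3, 1, 7] sum 66, len 12
add 5: shortest ending here [2, 1, 10, 7, 1, 9, 10, 3, 3, 1, 7, 5] sum 59, len 12
add 1: shortest ending here [1, 10, 7, 1, 9, 10, 3, 3, 1, 7, 5, 1] sum 58, len 12
add 4: shortest ending here [10, 7, 1, 9, 10, 3, 3, 1, 7, 5, 1, 4] sum 61, len 12
add 3: shortest ending here [10, 7, 1, 9, 10, 3, 3, 1, 7, 5, 1, 4, 3] sum 64, len 13
add 8: shortest ending here [7, 1, 9, 10, 3, 3, 1, 7, 5, 1, 4, 3, 8] sum 62, len 13
add 7: shortest ending here [9, 10, 3, 3, 1, 7, 5, 1, 4, 3, 8, 7] sum 61, len 12
add 12: shortest ending here [10, 3, 3, 1, 7, 5, 1, 4, 3, 8, 7, 12] sum 64, len 12
Shortest qualifying length: 10.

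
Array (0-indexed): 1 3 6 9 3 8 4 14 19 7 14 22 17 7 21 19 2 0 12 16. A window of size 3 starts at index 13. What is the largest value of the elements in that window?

Elements at indices 13..15: 7, 21, 19
max(7, 21, 19) = 21

21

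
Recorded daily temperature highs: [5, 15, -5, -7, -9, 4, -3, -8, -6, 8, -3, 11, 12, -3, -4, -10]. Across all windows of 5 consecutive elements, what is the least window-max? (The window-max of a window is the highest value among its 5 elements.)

4

(5, 15, -5, -7, -9) → max 15
(15, -5, -7, -9, 4) → max 15
(-5, -7, -9, 4, -3) → max 4
(-7, -9, 4, -3, -8) → max 4
(-9, 4, -3, -8, -6) → max 4
(4, -3, -8, -6, 8) → max 8
(-3, -8, -6, 8, -3) → max 8
(-8, -6, 8, -3, 11) → max 11
(-6, 8, -3, 11, 12) → max 12
(8, -3, 11, 12, -3) → max 12
(-3, 11, 12, -3, -4) → max 12
(11, 12, -3, -4, -10) → max 12
Least of these is 4.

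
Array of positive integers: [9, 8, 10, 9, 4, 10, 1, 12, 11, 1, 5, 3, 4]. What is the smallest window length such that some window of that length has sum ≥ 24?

Extend right; whenever the sum reaches 24, record the length and shrink from the left:
add 9: running sum 9 < 24
add 8: running sum 17 < 24
add 10: shortest ending here [9, 8, 10] sum 27, len 3
add 9: shortest ending here [8, 10, 9] sum 27, len 3
add 4: shortest ending here [8, 10, 9, 4] sum 31, len 4
add 10: shortest ending here [10, 9, 4, 10] sum 33, len 4
add 1: shortest ending here [9, 4, 10, 1] sum 24, len 4
add 12: shortest ending here [4, 10, 1, 12] sum 27, len 4
add 11: shortest ending here [1, 12, 11] sum 24, len 3
add 1: shortest ending here [12, 11, 1] sum 24, len 3
add 5: shortest ending here [12, 11, 1, 5] sum 29, len 4
add 3: shortest ending here [12, 11, 1, 5, 3] sum 32, len 5
add 4: shortest ending here [11, 1, 5, 3, 4] sum 24, len 5
Shortest qualifying length: 3.

3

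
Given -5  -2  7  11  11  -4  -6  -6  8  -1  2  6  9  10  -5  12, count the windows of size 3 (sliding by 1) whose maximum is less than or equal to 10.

9

[-5, -2, 7] → max 7  ≤ 10 ✓
[-2, 7, 11] → max 11
[7, 11, 11] → max 11
[11, 11, -4] → max 11
[11, -4, -6] → max 11
[-4, -6, -6] → max -4  ≤ 10 ✓
[-6, -6, 8] → max 8  ≤ 10 ✓
[-6, 8, -1] → max 8  ≤ 10 ✓
[8, -1, 2] → max 8  ≤ 10 ✓
[-1, 2, 6] → max 6  ≤ 10 ✓
[2, 6, 9] → max 9  ≤ 10 ✓
[6, 9, 10] → max 10  ≤ 10 ✓
[9, 10, -5] → max 10  ≤ 10 ✓
[10, -5, 12] → max 12
9 windows satisfy the condition.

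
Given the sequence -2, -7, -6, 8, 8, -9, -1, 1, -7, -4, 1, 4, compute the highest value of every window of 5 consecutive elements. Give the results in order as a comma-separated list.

(-2, -7, -6, 8, 8) → max 8
(-7, -6, 8, 8, -9) → max 8
(-6, 8, 8, -9, -1) → max 8
(8, 8, -9, -1, 1) → max 8
(8, -9, -1, 1, -7) → max 8
(-9, -1, 1, -7, -4) → max 1
(-1, 1, -7, -4, 1) → max 1
(1, -7, -4, 1, 4) → max 4

8, 8, 8, 8, 8, 1, 1, 4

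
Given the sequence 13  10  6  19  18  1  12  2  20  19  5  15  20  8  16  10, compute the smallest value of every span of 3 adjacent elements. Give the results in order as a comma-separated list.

6, 6, 6, 1, 1, 1, 2, 2, 5, 5, 5, 8, 8, 8

Sliding a size-3 window across the 16 values:
(13, 10, 6) → min 6
(10, 6, 19) → min 6
(6, 19, 18) → min 6
(19, 18, 1) → min 1
(18, 1, 12) → min 1
(1, 12, 2) → min 1
(12, 2, 20) → min 2
(2, 20, 19) → min 2
(20, 19, 5) → min 5
(19, 5, 15) → min 5
(5, 15, 20) → min 5
(15, 20, 8) → min 8
(20, 8, 16) → min 8
(8, 16, 10) → min 8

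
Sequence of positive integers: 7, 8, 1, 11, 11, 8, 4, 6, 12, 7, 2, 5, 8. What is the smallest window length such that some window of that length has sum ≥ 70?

10

add 7: running sum 7 < 70
add 8: running sum 15 < 70
add 1: running sum 16 < 70
add 11: running sum 27 < 70
add 11: running sum 38 < 70
add 8: running sum 46 < 70
add 4: running sum 50 < 70
add 6: running sum 56 < 70
add 12: running sum 68 < 70
add 7: shortest ending here [7, 8, 1, 11, 11, 8, 4, 6, 12, 7] sum 75, len 10
add 2: shortest ending here [8, 1, 11, 11, 8, 4, 6, 12, 7, 2] sum 70, len 10
add 5: shortest ending here [8, 1, 11, 11, 8, 4, 6, 12, 7, 2, 5] sum 75, len 11
add 8: shortest ending here [11, 11, 8, 4, 6, 12, 7, 2, 5, 8] sum 74, len 10
Shortest qualifying length: 10.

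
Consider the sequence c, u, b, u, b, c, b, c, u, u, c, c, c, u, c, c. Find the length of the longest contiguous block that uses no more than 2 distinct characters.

9

add c: window [c] (1 distinct), len 1
add u: window [c, u] (2 distinct), len 2
add b: window [u, b] (2 distinct), len 2
add u: window [u, b, u] (2 distinct), len 3
add b: window [u, b, u, b] (2 distinct), len 4
add c: window [b, c] (2 distinct), len 2
add b: window [b, c, b] (2 distinct), len 3
add c: window [b, c, b, c] (2 distinct), len 4
add u: window [c, u] (2 distinct), len 2
add u: window [c, u, u] (2 distinct), len 3
add c: window [c, u, u, c] (2 distinct), len 4
add c: window [c, u, u, c, c] (2 distinct), len 5
add c: window [c, u, u, c, c, c] (2 distinct), len 6
add u: window [c, u, u, c, c, c, u] (2 distinct), len 7
add c: window [c, u, u, c, c, c, u, c] (2 distinct), len 8
add c: window [c, u, u, c, c, c, u, c, c] (2 distinct), len 9
Longest length with ≤2 distinct: 9.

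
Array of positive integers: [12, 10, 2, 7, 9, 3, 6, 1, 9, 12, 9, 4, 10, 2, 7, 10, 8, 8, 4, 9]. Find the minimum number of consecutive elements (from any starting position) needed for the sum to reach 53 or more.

add 12: running sum 12 < 53
add 10: running sum 22 < 53
add 2: running sum 24 < 53
add 7: running sum 31 < 53
add 9: running sum 40 < 53
add 3: running sum 43 < 53
add 6: running sum 49 < 53
add 1: running sum 50 < 53
add 9: shortest ending here [12, 10, 2, 7, 9, 3, 6, 1, 9] sum 59, len 9
add 12: shortest ending here [10, 2, 7, 9, 3, 6, 1, 9, 12] sum 59, len 9
add 9: shortest ending here [7, 9, 3, 6, 1, 9, 12, 9] sum 56, len 8
add 4: shortest ending here [9, 3, 6, 1, 9, 12, 9, 4] sum 53, len 8
add 10: shortest ending here [3, 6, 1, 9, 12, 9, 4, 10] sum 54, len 8
add 2: shortest ending here [6, 1, 9, 12, 9, 4, 10, 2] sum 53, len 8
add 7: shortest ending here [9, 12, 9, 4, 10, 2, 7] sum 53, len 7
add 10: shortest ending here [12, 9, 4, 10, 2, 7, 10] sum 54, len 7
add 8: shortest ending here [12, 9, 4, 10, 2, 7, 10, 8] sum 62, len 8
add 8: shortest ending here [9, 4, 10, 2, 7, 10, 8, 8] sum 58, len 8
add 4: shortest ending here [4, 10, 2, 7, 10, 8, 8, 4] sum 53, len 8
add 9: shortest ending here [10, 2, 7, 10, 8, 8, 4, 9] sum 58, len 8
Shortest qualifying length: 7.

7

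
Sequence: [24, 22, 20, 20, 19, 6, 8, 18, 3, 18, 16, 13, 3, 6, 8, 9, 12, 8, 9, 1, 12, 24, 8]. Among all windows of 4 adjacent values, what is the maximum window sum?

(24, 22, 20, 20) → sum 86
(22, 20, 20, 19) → sum 81
(20, 20, 19, 6) → sum 65
(20, 19, 6, 8) → sum 53
(19, 6, 8, 18) → sum 51
(6, 8, 18, 3) → sum 35
(8, 18, 3, 18) → sum 47
(18, 3, 18, 16) → sum 55
(3, 18, 16, 13) → sum 50
(18, 16, 13, 3) → sum 50
(16, 13, 3, 6) → sum 38
(13, 3, 6, 8) → sum 30
(3, 6, 8, 9) → sum 26
(6, 8, 9, 12) → sum 35
(8, 9, 12, 8) → sum 37
(9, 12, 8, 9) → sum 38
(12, 8, 9, 1) → sum 30
(8, 9, 1, 12) → sum 30
(9, 1, 12, 24) → sum 46
(1, 12, 24, 8) → sum 45
Maximum of these is 86.

86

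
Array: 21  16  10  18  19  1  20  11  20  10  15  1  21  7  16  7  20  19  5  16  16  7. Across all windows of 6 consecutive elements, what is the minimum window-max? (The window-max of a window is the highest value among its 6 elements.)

Each size-6 window and its max:
[21, 16, 10, 18, 19, 1] → max 21
[16, 10, 18, 19, 1, 20] → max 20
[10, 18, 19, 1, 20, 11] → max 20
[18, 19, 1, 20, 11, 20] → max 20
[19, 1, 20, 11, 20, 10] → max 20
[1, 20, 11, 20, 10, 15] → max 20
[20, 11, 20, 10, 15, 1] → max 20
[11, 20, 10, 15, 1, 21] → max 21
[20, 10, 15, 1, 21, 7] → max 21
[10, 15, 1, 21, 7, 16] → max 21
[15, 1, 21, 7, 16, 7] → max 21
[1, 21, 7, 16, 7, 20] → max 21
[21, 7, 16, 7, 20, 19] → max 21
[7, 16, 7, 20, 19, 5] → max 20
[16, 7, 20, 19, 5, 16] → max 20
[7, 20, 19, 5, 16, 16] → max 20
[20, 19, 5, 16, 16, 7] → max 20
Minimum of these is 20.

20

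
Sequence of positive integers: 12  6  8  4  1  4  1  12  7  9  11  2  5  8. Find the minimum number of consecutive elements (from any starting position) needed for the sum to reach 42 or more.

6

add 12: running sum 12 < 42
add 6: running sum 18 < 42
add 8: running sum 26 < 42
add 4: running sum 30 < 42
add 1: running sum 31 < 42
add 4: running sum 35 < 42
add 1: running sum 36 < 42
end 7: [12, 6, 8, 4, 1, 4, 1, 12] sum 48, len 8
end 8: [6, 8, 4, 1, 4, 1, 12, 7] sum 43, len 8
end 9: [8, 4, 1, 4, 1, 12, 7, 9] sum 46, len 8
end 10: [4, 1, 12, 7, 9, 11] sum 44, len 6
end 11: [1, 12, 7, 9, 11, 2] sum 42, len 6
end 12: [12, 7, 9, 11, 2, 5] sum 46, len 6
end 13: [7, 9, 11, 2, 5, 8] sum 42, len 6
Shortest qualifying length: 6.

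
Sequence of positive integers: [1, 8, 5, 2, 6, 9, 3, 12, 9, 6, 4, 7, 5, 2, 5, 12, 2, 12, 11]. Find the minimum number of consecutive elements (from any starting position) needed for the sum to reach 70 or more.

add 1: running sum 1 < 70
add 8: running sum 9 < 70
add 5: running sum 14 < 70
add 2: running sum 16 < 70
add 6: running sum 22 < 70
add 9: running sum 31 < 70
add 3: running sum 34 < 70
add 12: running sum 46 < 70
add 9: running sum 55 < 70
add 6: running sum 61 < 70
add 4: running sum 65 < 70
add 7: shortest ending here [8, 5, 2, 6, 9, 3, 12, 9, 6, 4, 7] sum 71, len 11
add 5: shortest ending here [8, 5, 2, 6, 9, 3, 12, 9, 6, 4, 7, 5] sum 76, len 12
add 2: shortest ending here [5, 2, 6, 9, 3, 12, 9, 6, 4, 7, 5, 2] sum 70, len 12
add 5: shortest ending here [2, 6, 9, 3, 12, 9, 6, 4, 7, 5, 2, 5] sum 70, len 12
add 12: shortest ending here [9, 3, 12, 9, 6, 4, 7, 5, 2, 5, 12] sum 74, len 11
add 2: shortest ending here [9, 3, 12, 9, 6, 4, 7, 5, 2, 5, 12, 2] sum 76, len 12
add 12: shortest ending here [12, 9, 6, 4, 7, 5, 2, 5, 12, 2, 12] sum 76, len 11
add 11: shortest ending here [9, 6, 4, 7, 5, 2, 5, 12, 2, 12, 11] sum 75, len 11
Shortest qualifying length: 11.

11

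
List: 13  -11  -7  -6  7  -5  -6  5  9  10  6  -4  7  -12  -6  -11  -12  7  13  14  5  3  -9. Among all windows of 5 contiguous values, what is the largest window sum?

(13, -11, -7, -6, 7) → sum -4
(-11, -7, -6, 7, -5) → sum -22
(-7, -6, 7, -5, -6) → sum -17
(-6, 7, -5, -6, 5) → sum -5
(7, -5, -6, 5, 9) → sum 10
(-5, -6, 5, 9, 10) → sum 13
(-6, 5, 9, 10, 6) → sum 24
(5, 9, 10, 6, -4) → sum 26
(9, 10, 6, -4, 7) → sum 28
(10, 6, -4, 7, -12) → sum 7
(6, -4, 7, -12, -6) → sum -9
(-4, 7, -12, -6, -11) → sum -26
(7, -12, -6, -11, -12) → sum -34
(-12, -6, -11, -12, 7) → sum -34
(-6, -11, -12, 7, 13) → sum -9
(-11, -12, 7, 13, 14) → sum 11
(-12, 7, 13, 14, 5) → sum 27
(7, 13, 14, 5, 3) → sum 42
(13, 14, 5, 3, -9) → sum 26
Largest of these is 42.

42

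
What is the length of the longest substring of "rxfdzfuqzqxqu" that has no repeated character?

add r: [r] len 1
add x: [r, x] len 2
add f: [r, x, f] len 3
add d: [r, x, f, d] len 4
add z: [r, x, f, d, z] len 5
add f (repeat f, move left end past it): [d, z, f] len 3
add u: [d, z, f, u] len 4
add q: [d, z, f, u, q] len 5
add z (repeat z, move left end past it): [f, u, q, z] len 4
add q (repeat q, move left end past it): [z, q] len 2
add x: [z, q, x] len 3
add q (repeat q, move left end past it): [x, q] len 2
add u: [x, q, u] len 3
Longest all-distinct length: 5.

5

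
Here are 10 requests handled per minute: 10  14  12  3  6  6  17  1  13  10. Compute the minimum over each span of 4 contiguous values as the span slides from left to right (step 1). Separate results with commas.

3, 3, 3, 3, 1, 1, 1

(10, 14, 12, 3) → min 3
(14, 12, 3, 6) → min 3
(12, 3, 6, 6) → min 3
(3, 6, 6, 17) → min 3
(6, 6, 17, 1) → min 1
(6, 17, 1, 13) → min 1
(17, 1, 13, 10) → min 1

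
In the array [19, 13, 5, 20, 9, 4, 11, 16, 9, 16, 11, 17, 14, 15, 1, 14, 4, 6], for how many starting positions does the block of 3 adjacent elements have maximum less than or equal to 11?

1

(19, 13, 5) → max 19
(13, 5, 20) → max 20
(5, 20, 9) → max 20
(20, 9, 4) → max 20
(9, 4, 11) → max 11  ≤ 11 ✓
(4, 11, 16) → max 16
(11, 16, 9) → max 16
(16, 9, 16) → max 16
(9, 16, 11) → max 16
(16, 11, 17) → max 17
(11, 17, 14) → max 17
(17, 14, 15) → max 17
(14, 15, 1) → max 15
(15, 1, 14) → max 15
(1, 14, 4) → max 14
(14, 4, 6) → max 14
1 window satisfy the condition.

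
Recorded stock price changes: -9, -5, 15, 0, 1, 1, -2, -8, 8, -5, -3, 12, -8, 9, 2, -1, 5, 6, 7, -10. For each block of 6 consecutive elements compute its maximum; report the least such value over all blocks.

7

(-9, -5, 15, 0, 1, 1) → max 15
(-5, 15, 0, 1, 1, -2) → max 15
(15, 0, 1, 1, -2, -8) → max 15
(0, 1, 1, -2, -8, 8) → max 8
(1, 1, -2, -8, 8, -5) → max 8
(1, -2, -8, 8, -5, -3) → max 8
(-2, -8, 8, -5, -3, 12) → max 12
(-8, 8, -5, -3, 12, -8) → max 12
(8, -5, -3, 12, -8, 9) → max 12
(-5, -3, 12, -8, 9, 2) → max 12
(-3, 12, -8, 9, 2, -1) → max 12
(12, -8, 9, 2, -1, 5) → max 12
(-8, 9, 2, -1, 5, 6) → max 9
(9, 2, -1, 5, 6, 7) → max 9
(2, -1, 5, 6, 7, -10) → max 7
Least of these is 7.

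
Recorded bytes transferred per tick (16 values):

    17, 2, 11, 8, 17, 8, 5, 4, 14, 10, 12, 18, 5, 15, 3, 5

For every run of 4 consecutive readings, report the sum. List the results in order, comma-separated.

38, 38, 44, 38, 34, 31, 33, 40, 54, 45, 50, 41, 28

Sliding a size-4 window across the 16 values:
(17, 2, 11, 8) → sum 38
(2, 11, 8, 17) → sum 38
(11, 8, 17, 8) → sum 44
(8, 17, 8, 5) → sum 38
(17, 8, 5, 4) → sum 34
(8, 5, 4, 14) → sum 31
(5, 4, 14, 10) → sum 33
(4, 14, 10, 12) → sum 40
(14, 10, 12, 18) → sum 54
(10, 12, 18, 5) → sum 45
(12, 18, 5, 15) → sum 50
(18, 5, 15, 3) → sum 41
(5, 15, 3, 5) → sum 28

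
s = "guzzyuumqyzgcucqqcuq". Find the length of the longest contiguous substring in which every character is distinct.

7

add g: [g] len 1
add u: [g, u] len 2
add z: [g, u, z] len 3
add z (repeat z, move left end past it): [z] len 1
add y: [z, y] len 2
add u: [z, y, u] len 3
add u (repeat u, move left end past it): [u] len 1
add m: [u, m] len 2
add q: [u, m, q] len 3
add y: [u, m, q, y] len 4
add z: [u, m, q, y, z] len 5
add g: [u, m, q, y, z, g] len 6
add c: [u, m, q, y, z, g, c] len 7
add u (repeat u, move left end past it): [m, q, y, z, g, c, u] len 7
add c (repeat c, move left end past it): [u, c] len 2
add q: [u, c, q] len 3
add q (repeat q, move left end past it): [q] len 1
add c: [q, c] len 2
add u: [q, c, u] len 3
add q (repeat q, move left end past it): [c, u, q] len 3
Longest all-distinct length: 7.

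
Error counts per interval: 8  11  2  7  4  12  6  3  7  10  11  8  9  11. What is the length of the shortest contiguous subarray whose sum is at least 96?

13

add 8: running sum 8 < 96
add 11: running sum 19 < 96
add 2: running sum 21 < 96
add 7: running sum 28 < 96
add 4: running sum 32 < 96
add 12: running sum 44 < 96
add 6: running sum 50 < 96
add 3: running sum 53 < 96
add 7: running sum 60 < 96
add 10: running sum 70 < 96
add 11: running sum 81 < 96
add 8: running sum 89 < 96
add 9: shortest ending here [8, 11, 2, 7, 4, 12, 6, 3, 7, 10, 11, 8, 9] sum 98, len 13
add 11: shortest ending here [11, 2, 7, 4, 12, 6, 3, 7, 10, 11, 8, 9, 11] sum 101, len 13
Shortest qualifying length: 13.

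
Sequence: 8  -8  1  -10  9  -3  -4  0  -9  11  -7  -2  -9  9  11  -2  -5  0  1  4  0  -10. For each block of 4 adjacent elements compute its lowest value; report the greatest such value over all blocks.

0

8 -8 1 -10 → min -10
-8 1 -10 9 → min -10
1 -10 9 -3 → min -10
-10 9 -3 -4 → min -10
9 -3 -4 0 → min -4
-3 -4 0 -9 → min -9
-4 0 -9 11 → min -9
0 -9 11 -7 → min -9
-9 11 -7 -2 → min -9
11 -7 -2 -9 → min -9
-7 -2 -9 9 → min -9
-2 -9 9 11 → min -9
-9 9 11 -2 → min -9
9 11 -2 -5 → min -5
11 -2 -5 0 → min -5
-2 -5 0 1 → min -5
-5 0 1 4 → min -5
0 1 4 0 → min 0
1 4 0 -10 → min -10
Greatest of these is 0.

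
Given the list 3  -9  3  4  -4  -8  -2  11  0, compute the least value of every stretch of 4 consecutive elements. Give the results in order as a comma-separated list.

3 -9 3 4 → min -9
-9 3 4 -4 → min -9
3 4 -4 -8 → min -8
4 -4 -8 -2 → min -8
-4 -8 -2 11 → min -8
-8 -2 11 0 → min -8

-9, -9, -8, -8, -8, -8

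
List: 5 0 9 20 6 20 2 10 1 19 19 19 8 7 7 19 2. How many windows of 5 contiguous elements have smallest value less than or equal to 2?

(5, 0, 9, 20, 6) → min 0  ≤ 2 ✓
(0, 9, 20, 6, 20) → min 0  ≤ 2 ✓
(9, 20, 6, 20, 2) → min 2  ≤ 2 ✓
(20, 6, 20, 2, 10) → min 2  ≤ 2 ✓
(6, 20, 2, 10, 1) → min 1  ≤ 2 ✓
(20, 2, 10, 1, 19) → min 1  ≤ 2 ✓
(2, 10, 1, 19, 19) → min 1  ≤ 2 ✓
(10, 1, 19, 19, 19) → min 1  ≤ 2 ✓
(1, 19, 19, 19, 8) → min 1  ≤ 2 ✓
(19, 19, 19, 8, 7) → min 7
(19, 19, 8, 7, 7) → min 7
(19, 8, 7, 7, 19) → min 7
(8, 7, 7, 19, 2) → min 2  ≤ 2 ✓
10 windows satisfy the condition.

10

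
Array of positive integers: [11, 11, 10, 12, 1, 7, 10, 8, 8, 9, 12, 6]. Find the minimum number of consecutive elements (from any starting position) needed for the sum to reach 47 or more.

add 11: running sum 11 < 47
add 11: running sum 22 < 47
add 10: running sum 32 < 47
add 12: running sum 44 < 47
add 1: running sum 45 < 47
add 7: shortest ending here [11, 11, 10, 12, 1, 7] sum 52, len 6
add 10: shortest ending here [11, 10, 12, 1, 7, 10] sum 51, len 6
add 8: shortest ending here [10, 12, 1, 7, 10, 8] sum 48, len 6
add 8: shortest ending here [10, 12, 1, 7, 10, 8, 8] sum 56, len 7
add 9: shortest ending here [12, 1, 7, 10, 8, 8, 9] sum 55, len 7
add 12: shortest ending here [10, 8, 8, 9, 12] sum 47, len 5
add 6: shortest ending here [10, 8, 8, 9, 12, 6] sum 53, len 6
Shortest qualifying length: 5.

5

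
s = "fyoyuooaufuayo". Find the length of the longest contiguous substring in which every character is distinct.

5

add f: [f] len 1
add y: [f, y] len 2
add o: [f, y, o] len 3
add y (repeat y, move left end past it): [o, y] len 2
add u: [o, y, u] len 3
add o (repeat o, move left end past it): [y, u, o] len 3
add o (repeat o, move left end past it): [o] len 1
add a: [o, a] len 2
add u: [o, a, u] len 3
add f: [o, a, u, f] len 4
add u (repeat u, move left end past it): [f, u] len 2
add a: [f, u, a] len 3
add y: [f, u, a, y] len 4
add o: [f, u, a, y, o] len 5
Longest all-distinct length: 5.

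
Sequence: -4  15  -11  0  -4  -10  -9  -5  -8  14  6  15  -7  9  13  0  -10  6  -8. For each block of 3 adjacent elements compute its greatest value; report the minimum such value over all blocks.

-5

[-4, 15, -11] → max 15
[15, -11, 0] → max 15
[-11, 0, -4] → max 0
[0, -4, -10] → max 0
[-4, -10, -9] → max -4
[-10, -9, -5] → max -5
[-9, -5, -8] → max -5
[-5, -8, 14] → max 14
[-8, 14, 6] → max 14
[14, 6, 15] → max 15
[6, 15, -7] → max 15
[15, -7, 9] → max 15
[-7, 9, 13] → max 13
[9, 13, 0] → max 13
[13, 0, -10] → max 13
[0, -10, 6] → max 6
[-10, 6, -8] → max 6
Minimum of these is -5.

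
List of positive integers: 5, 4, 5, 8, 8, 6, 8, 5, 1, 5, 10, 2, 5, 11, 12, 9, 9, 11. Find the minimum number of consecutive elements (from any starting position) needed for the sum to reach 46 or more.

5

Extend right; whenever the sum reaches 46, record the length and shrink from the left:
add 5: running sum 5 < 46
add 4: running sum 9 < 46
add 5: running sum 14 < 46
add 8: running sum 22 < 46
add 8: running sum 30 < 46
add 6: running sum 36 < 46
add 8: running sum 44 < 46
add 5: shortest ending here [5, 4, 5, 8, 8, 6, 8, 5] sum 49, len 8
add 1: shortest ending here [5, 4, 5, 8, 8, 6, 8, 5, 1] sum 50, len 9
add 5: shortest ending here [5, 8, 8, 6, 8, 5, 1, 5] sum 46, len 8
add 10: shortest ending here [8, 8, 6, 8, 5, 1, 5, 10] sum 51, len 8
add 2: shortest ending here [8, 8, 6, 8, 5, 1, 5, 10, 2] sum 53, len 9
add 5: shortest ending here [8, 6, 8, 5, 1, 5, 10, 2, 5] sum 50, len 9
add 11: shortest ending here [8, 5, 1, 5, 10, 2, 5, 11] sum 47, len 8
add 12: shortest ending here [1, 5, 10, 2, 5, 11, 12] sum 46, len 7
add 9: shortest ending here [10, 2, 5, 11, 12, 9] sum 49, len 6
add 9: shortest ending here [5, 11, 12, 9, 9] sum 46, len 5
add 11: shortest ending here [11, 12, 9, 9, 11] sum 52, len 5
Shortest qualifying length: 5.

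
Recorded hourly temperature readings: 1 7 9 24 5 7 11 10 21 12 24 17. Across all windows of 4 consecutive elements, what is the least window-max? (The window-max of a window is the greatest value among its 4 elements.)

11

1 7 9 24 → max 24
7 9 24 5 → max 24
9 24 5 7 → max 24
24 5 7 11 → max 24
5 7 11 10 → max 11
7 11 10 21 → max 21
11 10 21 12 → max 21
10 21 12 24 → max 24
21 12 24 17 → max 24
Least of these is 11.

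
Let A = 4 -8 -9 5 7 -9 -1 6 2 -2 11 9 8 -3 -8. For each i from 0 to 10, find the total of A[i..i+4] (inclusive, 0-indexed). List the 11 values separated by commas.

-1, -14, -7, 8, 5, -4, 16, 26, 28, 23, 17

(4, -8, -9, 5, 7) → sum -1
(-8, -9, 5, 7, -9) → sum -14
(-9, 5, 7, -9, -1) → sum -7
(5, 7, -9, -1, 6) → sum 8
(7, -9, -1, 6, 2) → sum 5
(-9, -1, 6, 2, -2) → sum -4
(-1, 6, 2, -2, 11) → sum 16
(6, 2, -2, 11, 9) → sum 26
(2, -2, 11, 9, 8) → sum 28
(-2, 11, 9, 8, -3) → sum 23
(11, 9, 8, -3, -8) → sum 17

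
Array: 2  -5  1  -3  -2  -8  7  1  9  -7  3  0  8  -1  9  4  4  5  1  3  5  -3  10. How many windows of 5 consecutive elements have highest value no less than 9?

11

2 -5 1 -3 -2 → max 2
-5 1 -3 -2 -8 → max 1
1 -3 -2 -8 7 → max 7
-3 -2 -8 7 1 → max 7
-2 -8 7 1 9 → max 9  ≥ 9 ✓
-8 7 1 9 -7 → max 9  ≥ 9 ✓
7 1 9 -7 3 → max 9  ≥ 9 ✓
1 9 -7 3 0 → max 9  ≥ 9 ✓
9 -7 3 0 8 → max 9  ≥ 9 ✓
-7 3 0 8 -1 → max 8
3 0 8 -1 9 → max 9  ≥ 9 ✓
0 8 -1 9 4 → max 9  ≥ 9 ✓
8 -1 9 4 4 → max 9  ≥ 9 ✓
-1 9 4 4 5 → max 9  ≥ 9 ✓
9 4 4 5 1 → max 9  ≥ 9 ✓
4 4 5 1 3 → max 5
4 5 1 3 5 → max 5
5 1 3 5 -3 → max 5
1 3 5 -3 10 → max 10  ≥ 9 ✓
11 windows satisfy the condition.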